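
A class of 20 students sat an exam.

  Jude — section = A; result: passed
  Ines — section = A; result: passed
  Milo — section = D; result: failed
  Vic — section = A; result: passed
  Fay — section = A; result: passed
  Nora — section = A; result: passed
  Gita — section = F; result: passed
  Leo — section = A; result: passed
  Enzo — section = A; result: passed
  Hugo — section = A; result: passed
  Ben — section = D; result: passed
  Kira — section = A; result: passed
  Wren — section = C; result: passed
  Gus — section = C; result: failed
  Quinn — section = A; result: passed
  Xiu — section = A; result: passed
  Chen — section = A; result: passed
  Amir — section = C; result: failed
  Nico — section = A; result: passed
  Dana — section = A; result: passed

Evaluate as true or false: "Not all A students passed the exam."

False

Truth condition: A ⊄ B (|A ∖ B| ≥ 1).
A (the restrictor) = {Jude, Ines, Vic, Fay, Nora, Leo, Enzo, Hugo, Kira, Quinn, Xiu, Chen, Nico, Dana}, |A| = 14.
A ∖ B = {}, so |A ∖ B| = 0.
So the statement is false.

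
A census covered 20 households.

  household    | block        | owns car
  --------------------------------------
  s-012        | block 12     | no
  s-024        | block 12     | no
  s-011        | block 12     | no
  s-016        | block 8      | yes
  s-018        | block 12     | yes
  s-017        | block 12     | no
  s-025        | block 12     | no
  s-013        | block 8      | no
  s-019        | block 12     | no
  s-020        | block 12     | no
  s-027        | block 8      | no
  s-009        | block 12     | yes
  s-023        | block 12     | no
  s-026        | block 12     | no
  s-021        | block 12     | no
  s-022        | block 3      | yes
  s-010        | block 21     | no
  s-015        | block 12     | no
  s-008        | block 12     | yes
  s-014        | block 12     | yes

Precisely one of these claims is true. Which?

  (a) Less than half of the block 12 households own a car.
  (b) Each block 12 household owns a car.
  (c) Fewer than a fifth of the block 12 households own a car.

(a)

|A| = 15, |A ∩ B| = 4, |A ∖ B| = 11.
(a) requires |A ∩ B| < |A ∖ B|: true.
(b) requires A ⊆ B, i.e. every element of A is in B (|A ∖ B| = 0): false.
(c) requires |A ∩ B| / |A| < 1/5: false.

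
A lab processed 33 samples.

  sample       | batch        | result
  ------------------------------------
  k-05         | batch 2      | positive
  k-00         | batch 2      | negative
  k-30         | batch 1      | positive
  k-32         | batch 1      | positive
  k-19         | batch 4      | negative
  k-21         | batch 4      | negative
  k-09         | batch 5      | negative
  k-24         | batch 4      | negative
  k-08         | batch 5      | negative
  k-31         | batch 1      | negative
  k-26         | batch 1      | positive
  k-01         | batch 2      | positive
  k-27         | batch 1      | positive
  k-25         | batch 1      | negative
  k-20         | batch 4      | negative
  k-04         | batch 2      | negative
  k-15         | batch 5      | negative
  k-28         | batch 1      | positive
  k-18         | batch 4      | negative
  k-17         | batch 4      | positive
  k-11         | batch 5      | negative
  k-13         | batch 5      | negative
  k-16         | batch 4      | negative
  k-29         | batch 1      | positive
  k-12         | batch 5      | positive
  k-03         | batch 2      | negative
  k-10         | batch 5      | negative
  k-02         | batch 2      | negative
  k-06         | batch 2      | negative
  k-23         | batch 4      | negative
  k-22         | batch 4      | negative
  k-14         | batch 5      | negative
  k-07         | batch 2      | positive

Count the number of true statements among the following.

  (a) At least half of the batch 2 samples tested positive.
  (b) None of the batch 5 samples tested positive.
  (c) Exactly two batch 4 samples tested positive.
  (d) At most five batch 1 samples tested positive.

0

(a) batch 2: |A| = 8, |A ∩ B| = 3; needs |A ∩ B| ≥ |A ∖ B| — false.
(b) batch 5: |A| = 8, |A ∩ B| = 1; needs A ∩ B = ∅ (|A ∩ B| = 0) — false.
(c) batch 4: |A| = 9, |A ∩ B| = 1; needs |A ∩ B| = 2 — false.
(d) batch 1: |A| = 8, |A ∩ B| = 6; needs |A ∩ B| ≤ 5 — false.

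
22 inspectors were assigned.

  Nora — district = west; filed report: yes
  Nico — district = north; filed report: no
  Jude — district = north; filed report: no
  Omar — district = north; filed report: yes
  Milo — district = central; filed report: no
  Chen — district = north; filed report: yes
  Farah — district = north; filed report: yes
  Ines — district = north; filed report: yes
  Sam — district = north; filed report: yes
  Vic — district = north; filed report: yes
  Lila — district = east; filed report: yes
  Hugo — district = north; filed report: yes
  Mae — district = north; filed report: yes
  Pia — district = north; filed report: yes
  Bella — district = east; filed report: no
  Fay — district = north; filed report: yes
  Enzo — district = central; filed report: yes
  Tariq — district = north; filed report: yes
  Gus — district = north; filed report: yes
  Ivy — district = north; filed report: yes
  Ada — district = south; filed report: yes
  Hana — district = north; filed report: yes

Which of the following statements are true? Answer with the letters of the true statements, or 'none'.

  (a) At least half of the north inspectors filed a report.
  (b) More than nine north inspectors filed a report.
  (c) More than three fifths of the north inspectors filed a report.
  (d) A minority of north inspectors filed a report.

(a), (b), (c)

|A| = 16, |A ∩ B| = 14, |A ∖ B| = 2.
(a) |A ∩ B| ≥ |A ∖ B|: holds.
(b) |A ∩ B| > 9: holds.
(c) |A ∩ B| / |A| > 3/5: holds.
(d) |A ∩ B| < |A ∖ B|: fails.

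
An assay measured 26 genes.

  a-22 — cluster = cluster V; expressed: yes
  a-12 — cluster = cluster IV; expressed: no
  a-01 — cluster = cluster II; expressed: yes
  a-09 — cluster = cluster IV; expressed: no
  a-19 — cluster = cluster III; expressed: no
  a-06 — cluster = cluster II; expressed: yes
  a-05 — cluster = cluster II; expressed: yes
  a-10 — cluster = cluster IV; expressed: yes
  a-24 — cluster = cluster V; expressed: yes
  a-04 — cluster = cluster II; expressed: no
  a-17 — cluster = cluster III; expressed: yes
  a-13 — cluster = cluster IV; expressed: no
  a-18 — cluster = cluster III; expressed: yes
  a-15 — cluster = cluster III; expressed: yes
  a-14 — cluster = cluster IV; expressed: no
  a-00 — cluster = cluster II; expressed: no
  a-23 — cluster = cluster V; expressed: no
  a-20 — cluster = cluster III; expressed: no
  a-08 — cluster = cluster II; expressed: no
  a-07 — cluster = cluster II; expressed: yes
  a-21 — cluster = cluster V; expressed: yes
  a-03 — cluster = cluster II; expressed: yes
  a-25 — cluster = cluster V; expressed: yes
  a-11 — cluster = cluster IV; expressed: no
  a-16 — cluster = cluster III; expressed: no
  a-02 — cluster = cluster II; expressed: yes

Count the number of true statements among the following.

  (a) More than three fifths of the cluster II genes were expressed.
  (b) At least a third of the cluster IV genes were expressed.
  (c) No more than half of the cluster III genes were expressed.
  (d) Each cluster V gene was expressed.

2

(a) cluster II: |A| = 9, |A ∩ B| = 6; needs |A ∩ B| / |A| > 3/5 — true.
(b) cluster IV: |A| = 6, |A ∩ B| = 1; needs |A ∩ B| / |A| ≥ 1/3 — false.
(c) cluster III: |A| = 6, |A ∩ B| = 3; needs |A ∩ B| ≤ |A ∖ B| — true.
(d) cluster V: |A| = 5, |A ∩ B| = 4; needs A ⊆ B, i.e. every element of A is in B (|A ∖ B| = 0) — false.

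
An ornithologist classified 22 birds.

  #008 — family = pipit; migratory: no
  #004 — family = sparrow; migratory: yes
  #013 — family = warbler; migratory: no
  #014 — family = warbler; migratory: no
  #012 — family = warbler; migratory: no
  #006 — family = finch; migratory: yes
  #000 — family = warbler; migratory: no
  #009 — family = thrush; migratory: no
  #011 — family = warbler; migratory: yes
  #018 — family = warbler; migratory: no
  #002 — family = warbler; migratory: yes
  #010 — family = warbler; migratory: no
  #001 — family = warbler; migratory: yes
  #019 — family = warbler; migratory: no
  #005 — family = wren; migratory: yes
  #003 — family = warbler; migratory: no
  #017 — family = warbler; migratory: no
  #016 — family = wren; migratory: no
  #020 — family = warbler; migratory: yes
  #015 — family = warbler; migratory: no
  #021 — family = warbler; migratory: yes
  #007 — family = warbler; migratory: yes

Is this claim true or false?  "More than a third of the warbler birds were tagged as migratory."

True

Truth condition: |A ∩ B| / |A| > 1/3.
|A| = 16, |A ∩ B| = 6, |A ∖ B| = 10.
|A ∩ B|/|A| = 6/16, so the statement is true.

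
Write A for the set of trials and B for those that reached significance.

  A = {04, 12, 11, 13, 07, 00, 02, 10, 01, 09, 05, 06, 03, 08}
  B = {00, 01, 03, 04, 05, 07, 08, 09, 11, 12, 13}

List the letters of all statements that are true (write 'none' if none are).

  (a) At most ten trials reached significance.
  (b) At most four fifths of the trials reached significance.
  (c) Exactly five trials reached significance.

|A| = 14, |A ∩ B| = 11, |A ∖ B| = 3.
(a) |A ∩ B| ≤ 10: fails.
(b) |A ∩ B| / |A| ≤ 4/5: holds.
(c) |A ∩ B| = 5: fails.

(b)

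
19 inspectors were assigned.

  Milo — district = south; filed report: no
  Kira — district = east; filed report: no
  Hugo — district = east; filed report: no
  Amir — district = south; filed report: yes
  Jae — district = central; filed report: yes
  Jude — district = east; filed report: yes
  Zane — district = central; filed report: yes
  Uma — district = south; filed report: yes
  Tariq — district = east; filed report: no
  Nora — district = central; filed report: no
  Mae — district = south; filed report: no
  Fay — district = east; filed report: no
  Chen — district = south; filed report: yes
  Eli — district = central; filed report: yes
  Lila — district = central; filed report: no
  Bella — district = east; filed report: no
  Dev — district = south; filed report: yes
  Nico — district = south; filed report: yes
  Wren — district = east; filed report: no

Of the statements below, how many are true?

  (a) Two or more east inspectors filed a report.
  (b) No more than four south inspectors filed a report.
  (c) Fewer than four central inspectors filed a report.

1

(a) east: |A| = 7, |A ∩ B| = 1; needs |A ∩ B| ≥ 2 — false.
(b) south: |A| = 7, |A ∩ B| = 5; needs |A ∩ B| ≤ 4 — false.
(c) central: |A| = 5, |A ∩ B| = 3; needs |A ∩ B| < 4 — true.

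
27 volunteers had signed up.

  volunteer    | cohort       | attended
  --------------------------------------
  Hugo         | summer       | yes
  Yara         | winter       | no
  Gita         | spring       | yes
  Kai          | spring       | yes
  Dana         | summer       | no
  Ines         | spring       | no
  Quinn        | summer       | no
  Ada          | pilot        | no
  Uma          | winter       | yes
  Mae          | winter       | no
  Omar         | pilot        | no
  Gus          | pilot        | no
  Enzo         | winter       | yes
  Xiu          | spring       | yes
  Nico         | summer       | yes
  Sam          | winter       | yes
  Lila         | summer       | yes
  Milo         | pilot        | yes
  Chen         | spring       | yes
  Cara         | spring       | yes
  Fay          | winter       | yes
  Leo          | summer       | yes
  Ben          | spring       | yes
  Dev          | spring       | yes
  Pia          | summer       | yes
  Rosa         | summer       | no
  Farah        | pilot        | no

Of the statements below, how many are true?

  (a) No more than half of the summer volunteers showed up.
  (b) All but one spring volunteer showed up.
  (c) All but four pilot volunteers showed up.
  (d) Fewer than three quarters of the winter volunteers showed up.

3

(a) summer: |A| = 8, |A ∩ B| = 5; needs |A ∩ B| ≤ |A ∖ B| — false.
(b) spring: |A| = 8, |A ∩ B| = 7; needs |A ∖ B| = 1 — true.
(c) pilot: |A| = 5, |A ∩ B| = 1; needs |A ∖ B| = 4 — true.
(d) winter: |A| = 6, |A ∩ B| = 4; needs |A ∩ B| / |A| < 3/4 — true.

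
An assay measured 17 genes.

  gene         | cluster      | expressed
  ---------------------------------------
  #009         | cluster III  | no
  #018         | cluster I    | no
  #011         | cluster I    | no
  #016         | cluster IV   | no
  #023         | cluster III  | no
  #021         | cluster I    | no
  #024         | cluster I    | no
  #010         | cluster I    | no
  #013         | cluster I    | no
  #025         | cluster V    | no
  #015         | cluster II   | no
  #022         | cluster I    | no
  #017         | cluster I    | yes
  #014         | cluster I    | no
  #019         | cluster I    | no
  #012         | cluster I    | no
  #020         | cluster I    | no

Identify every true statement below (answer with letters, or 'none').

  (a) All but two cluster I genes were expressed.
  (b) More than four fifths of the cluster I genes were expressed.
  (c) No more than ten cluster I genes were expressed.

(c)

|A| = 12, |A ∩ B| = 1, |A ∖ B| = 11.
(a) |A ∖ B| = 2: fails.
(b) |A ∩ B| / |A| > 4/5: fails.
(c) |A ∩ B| ≤ 10: holds.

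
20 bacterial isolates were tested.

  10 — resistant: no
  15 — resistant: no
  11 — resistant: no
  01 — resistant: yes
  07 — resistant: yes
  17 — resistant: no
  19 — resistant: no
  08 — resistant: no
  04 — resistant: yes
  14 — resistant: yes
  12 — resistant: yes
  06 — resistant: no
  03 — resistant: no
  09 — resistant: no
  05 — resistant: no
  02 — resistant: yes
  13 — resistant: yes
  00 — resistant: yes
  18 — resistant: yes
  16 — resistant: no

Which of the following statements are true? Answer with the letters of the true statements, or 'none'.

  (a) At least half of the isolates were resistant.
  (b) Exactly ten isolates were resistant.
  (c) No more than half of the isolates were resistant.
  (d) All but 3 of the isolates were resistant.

(c)

|A| = 20, |A ∩ B| = 9, |A ∖ B| = 11.
(a) |A ∩ B| ≥ |A ∖ B|: fails.
(b) |A ∩ B| = 10: fails.
(c) |A ∩ B| ≤ |A ∖ B|: holds.
(d) |A ∖ B| = 3: fails.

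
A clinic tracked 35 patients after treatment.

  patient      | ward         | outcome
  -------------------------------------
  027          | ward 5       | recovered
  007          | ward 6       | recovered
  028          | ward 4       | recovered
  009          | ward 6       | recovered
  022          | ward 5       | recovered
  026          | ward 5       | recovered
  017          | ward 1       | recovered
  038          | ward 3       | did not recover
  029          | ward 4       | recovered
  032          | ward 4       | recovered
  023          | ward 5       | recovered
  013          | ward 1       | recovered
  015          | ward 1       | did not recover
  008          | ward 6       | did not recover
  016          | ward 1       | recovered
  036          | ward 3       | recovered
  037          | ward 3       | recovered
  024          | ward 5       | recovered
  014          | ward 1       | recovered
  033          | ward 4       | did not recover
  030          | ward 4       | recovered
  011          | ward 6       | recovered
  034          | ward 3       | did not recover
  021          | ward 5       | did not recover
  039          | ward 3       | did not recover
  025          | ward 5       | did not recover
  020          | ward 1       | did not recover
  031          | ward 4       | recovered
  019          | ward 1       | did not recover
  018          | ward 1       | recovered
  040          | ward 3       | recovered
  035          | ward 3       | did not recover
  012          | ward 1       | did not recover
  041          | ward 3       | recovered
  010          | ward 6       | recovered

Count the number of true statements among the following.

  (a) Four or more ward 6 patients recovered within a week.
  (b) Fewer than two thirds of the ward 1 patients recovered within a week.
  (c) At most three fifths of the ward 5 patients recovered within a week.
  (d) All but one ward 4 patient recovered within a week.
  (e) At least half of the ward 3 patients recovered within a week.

4

(a) ward 6: |A| = 5, |A ∩ B| = 4; needs |A ∩ B| ≥ 4 — true.
(b) ward 1: |A| = 9, |A ∩ B| = 5; needs |A ∩ B| / |A| < 2/3 — true.
(c) ward 5: |A| = 7, |A ∩ B| = 5; needs |A ∩ B| / |A| ≤ 3/5 — false.
(d) ward 4: |A| = 6, |A ∩ B| = 5; needs |A ∖ B| = 1 — true.
(e) ward 3: |A| = 8, |A ∩ B| = 4; needs |A ∩ B| ≥ |A ∖ B| — true.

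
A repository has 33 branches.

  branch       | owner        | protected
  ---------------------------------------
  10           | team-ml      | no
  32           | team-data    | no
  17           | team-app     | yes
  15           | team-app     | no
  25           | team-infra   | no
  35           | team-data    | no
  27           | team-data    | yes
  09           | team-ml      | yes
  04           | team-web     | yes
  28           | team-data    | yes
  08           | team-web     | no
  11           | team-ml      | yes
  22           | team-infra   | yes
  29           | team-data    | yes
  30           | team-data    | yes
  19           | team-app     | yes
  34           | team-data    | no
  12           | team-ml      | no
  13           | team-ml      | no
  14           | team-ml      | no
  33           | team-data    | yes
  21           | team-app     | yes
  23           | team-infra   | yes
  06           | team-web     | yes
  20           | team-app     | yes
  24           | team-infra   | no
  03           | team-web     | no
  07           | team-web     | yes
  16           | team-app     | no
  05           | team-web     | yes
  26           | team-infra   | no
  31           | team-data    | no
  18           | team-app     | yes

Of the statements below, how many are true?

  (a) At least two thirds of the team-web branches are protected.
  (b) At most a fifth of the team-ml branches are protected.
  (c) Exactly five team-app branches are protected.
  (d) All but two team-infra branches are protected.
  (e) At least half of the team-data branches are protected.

(a) team-web: |A| = 6, |A ∩ B| = 4; needs |A ∩ B| / |A| ≥ 2/3 — true.
(b) team-ml: |A| = 6, |A ∩ B| = 2; needs |A ∩ B| / |A| ≤ 1/5 — false.
(c) team-app: |A| = 7, |A ∩ B| = 5; needs |A ∩ B| = 5 — true.
(d) team-infra: |A| = 5, |A ∩ B| = 2; needs |A ∖ B| = 2 — false.
(e) team-data: |A| = 9, |A ∩ B| = 5; needs |A ∩ B| ≥ |A ∖ B| — true.

3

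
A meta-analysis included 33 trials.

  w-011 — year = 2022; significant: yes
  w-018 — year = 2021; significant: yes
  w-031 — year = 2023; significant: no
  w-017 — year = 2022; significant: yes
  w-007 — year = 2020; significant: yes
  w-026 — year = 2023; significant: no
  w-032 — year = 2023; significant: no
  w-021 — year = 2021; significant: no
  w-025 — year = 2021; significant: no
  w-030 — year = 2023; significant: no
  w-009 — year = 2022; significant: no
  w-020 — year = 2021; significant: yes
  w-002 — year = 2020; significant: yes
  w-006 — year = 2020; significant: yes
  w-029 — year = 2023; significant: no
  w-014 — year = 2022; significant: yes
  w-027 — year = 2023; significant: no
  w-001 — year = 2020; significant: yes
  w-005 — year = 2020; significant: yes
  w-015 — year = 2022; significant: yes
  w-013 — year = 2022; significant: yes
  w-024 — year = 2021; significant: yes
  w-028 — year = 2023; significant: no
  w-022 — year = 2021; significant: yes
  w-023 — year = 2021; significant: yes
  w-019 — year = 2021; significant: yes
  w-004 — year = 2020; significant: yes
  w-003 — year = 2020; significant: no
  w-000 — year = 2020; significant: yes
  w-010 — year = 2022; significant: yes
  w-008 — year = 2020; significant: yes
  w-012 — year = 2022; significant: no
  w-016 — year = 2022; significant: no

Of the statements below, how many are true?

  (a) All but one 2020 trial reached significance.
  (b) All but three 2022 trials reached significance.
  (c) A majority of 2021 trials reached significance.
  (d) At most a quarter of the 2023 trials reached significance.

(a) 2020: |A| = 9, |A ∩ B| = 8; needs |A ∖ B| = 1 — true.
(b) 2022: |A| = 9, |A ∩ B| = 6; needs |A ∖ B| = 3 — true.
(c) 2021: |A| = 8, |A ∩ B| = 6; needs |A ∩ B| > |A ∖ B| — true.
(d) 2023: |A| = 7, |A ∩ B| = 0; needs |A ∩ B| / |A| ≤ 1/4 — true.

4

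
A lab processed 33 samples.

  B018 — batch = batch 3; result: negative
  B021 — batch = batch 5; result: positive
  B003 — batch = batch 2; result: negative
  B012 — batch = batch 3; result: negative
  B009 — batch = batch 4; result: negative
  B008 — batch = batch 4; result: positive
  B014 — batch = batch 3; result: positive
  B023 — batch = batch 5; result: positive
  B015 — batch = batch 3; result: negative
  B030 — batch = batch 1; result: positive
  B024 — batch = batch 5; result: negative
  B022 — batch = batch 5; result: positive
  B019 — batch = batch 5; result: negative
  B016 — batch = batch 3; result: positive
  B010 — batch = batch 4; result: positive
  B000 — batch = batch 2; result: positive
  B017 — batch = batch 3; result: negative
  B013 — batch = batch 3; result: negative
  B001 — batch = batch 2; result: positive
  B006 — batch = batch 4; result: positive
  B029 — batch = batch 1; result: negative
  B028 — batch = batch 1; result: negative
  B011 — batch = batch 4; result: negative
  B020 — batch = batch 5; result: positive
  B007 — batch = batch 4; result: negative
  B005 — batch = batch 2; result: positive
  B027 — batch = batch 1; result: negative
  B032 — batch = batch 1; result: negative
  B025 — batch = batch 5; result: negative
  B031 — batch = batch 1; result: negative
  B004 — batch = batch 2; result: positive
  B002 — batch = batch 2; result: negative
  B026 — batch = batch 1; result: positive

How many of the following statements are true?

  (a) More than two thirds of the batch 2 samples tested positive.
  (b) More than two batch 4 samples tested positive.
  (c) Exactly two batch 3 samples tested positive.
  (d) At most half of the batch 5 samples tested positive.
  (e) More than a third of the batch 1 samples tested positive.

2

(a) batch 2: |A| = 6, |A ∩ B| = 4; needs |A ∩ B| / |A| > 2/3 — false.
(b) batch 4: |A| = 6, |A ∩ B| = 3; needs |A ∩ B| > 2 — true.
(c) batch 3: |A| = 7, |A ∩ B| = 2; needs |A ∩ B| = 2 — true.
(d) batch 5: |A| = 7, |A ∩ B| = 4; needs |A ∩ B| ≤ |A ∖ B| — false.
(e) batch 1: |A| = 7, |A ∩ B| = 2; needs |A ∩ B| / |A| > 1/3 — false.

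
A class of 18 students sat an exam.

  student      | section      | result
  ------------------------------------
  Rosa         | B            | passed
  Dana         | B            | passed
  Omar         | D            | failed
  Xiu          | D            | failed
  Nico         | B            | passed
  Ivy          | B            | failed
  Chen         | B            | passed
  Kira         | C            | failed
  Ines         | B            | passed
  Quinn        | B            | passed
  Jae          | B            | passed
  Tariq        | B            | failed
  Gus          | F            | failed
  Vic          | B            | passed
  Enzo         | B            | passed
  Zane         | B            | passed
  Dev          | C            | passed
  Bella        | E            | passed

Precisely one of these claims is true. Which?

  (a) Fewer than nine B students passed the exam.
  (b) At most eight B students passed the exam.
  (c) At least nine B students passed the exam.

|A| = 12, |A ∩ B| = 10, |A ∖ B| = 2.
(a) requires |A ∩ B| < 9: false.
(b) requires |A ∩ B| ≤ 8: false.
(c) requires |A ∩ B| ≥ 9: true.

(c)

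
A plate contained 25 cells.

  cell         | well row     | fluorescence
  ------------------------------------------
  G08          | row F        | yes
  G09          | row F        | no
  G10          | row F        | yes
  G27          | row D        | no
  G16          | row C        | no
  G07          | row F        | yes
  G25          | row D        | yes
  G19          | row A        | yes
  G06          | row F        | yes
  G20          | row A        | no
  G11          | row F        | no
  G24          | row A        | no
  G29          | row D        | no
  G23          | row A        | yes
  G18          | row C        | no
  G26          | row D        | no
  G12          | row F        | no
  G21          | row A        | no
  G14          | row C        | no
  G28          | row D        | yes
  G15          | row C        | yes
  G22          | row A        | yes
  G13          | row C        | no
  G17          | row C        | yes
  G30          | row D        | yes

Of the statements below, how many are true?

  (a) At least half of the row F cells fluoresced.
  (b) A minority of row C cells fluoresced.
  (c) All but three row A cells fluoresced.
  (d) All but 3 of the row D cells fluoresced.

(a) row F: |A| = 7, |A ∩ B| = 4; needs |A ∩ B| ≥ |A ∖ B| — true.
(b) row C: |A| = 6, |A ∩ B| = 2; needs |A ∩ B| < |A ∖ B| — true.
(c) row A: |A| = 6, |A ∩ B| = 3; needs |A ∖ B| = 3 — true.
(d) row D: |A| = 6, |A ∩ B| = 3; needs |A ∖ B| = 3 — true.

4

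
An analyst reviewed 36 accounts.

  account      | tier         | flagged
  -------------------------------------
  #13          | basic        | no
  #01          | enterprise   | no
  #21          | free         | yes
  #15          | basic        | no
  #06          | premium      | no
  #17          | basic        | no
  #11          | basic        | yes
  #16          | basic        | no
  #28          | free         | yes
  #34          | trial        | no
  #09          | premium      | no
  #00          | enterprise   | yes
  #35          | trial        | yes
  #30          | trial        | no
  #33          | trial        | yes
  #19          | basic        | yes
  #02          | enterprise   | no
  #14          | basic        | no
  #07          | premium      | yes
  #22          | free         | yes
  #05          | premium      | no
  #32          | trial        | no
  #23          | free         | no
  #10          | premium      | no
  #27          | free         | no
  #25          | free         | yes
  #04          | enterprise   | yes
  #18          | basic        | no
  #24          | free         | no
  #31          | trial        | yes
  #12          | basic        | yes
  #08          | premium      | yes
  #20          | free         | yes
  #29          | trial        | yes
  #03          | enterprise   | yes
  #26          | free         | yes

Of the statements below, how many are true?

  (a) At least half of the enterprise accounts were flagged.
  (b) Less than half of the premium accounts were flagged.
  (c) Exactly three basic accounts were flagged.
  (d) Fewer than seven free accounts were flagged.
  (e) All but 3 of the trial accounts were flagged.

5

(a) enterprise: |A| = 5, |A ∩ B| = 3; needs |A ∩ B| ≥ |A ∖ B| — true.
(b) premium: |A| = 6, |A ∩ B| = 2; needs |A ∩ B| < |A ∖ B| — true.
(c) basic: |A| = 9, |A ∩ B| = 3; needs |A ∩ B| = 3 — true.
(d) free: |A| = 9, |A ∩ B| = 6; needs |A ∩ B| < 7 — true.
(e) trial: |A| = 7, |A ∩ B| = 4; needs |A ∖ B| = 3 — true.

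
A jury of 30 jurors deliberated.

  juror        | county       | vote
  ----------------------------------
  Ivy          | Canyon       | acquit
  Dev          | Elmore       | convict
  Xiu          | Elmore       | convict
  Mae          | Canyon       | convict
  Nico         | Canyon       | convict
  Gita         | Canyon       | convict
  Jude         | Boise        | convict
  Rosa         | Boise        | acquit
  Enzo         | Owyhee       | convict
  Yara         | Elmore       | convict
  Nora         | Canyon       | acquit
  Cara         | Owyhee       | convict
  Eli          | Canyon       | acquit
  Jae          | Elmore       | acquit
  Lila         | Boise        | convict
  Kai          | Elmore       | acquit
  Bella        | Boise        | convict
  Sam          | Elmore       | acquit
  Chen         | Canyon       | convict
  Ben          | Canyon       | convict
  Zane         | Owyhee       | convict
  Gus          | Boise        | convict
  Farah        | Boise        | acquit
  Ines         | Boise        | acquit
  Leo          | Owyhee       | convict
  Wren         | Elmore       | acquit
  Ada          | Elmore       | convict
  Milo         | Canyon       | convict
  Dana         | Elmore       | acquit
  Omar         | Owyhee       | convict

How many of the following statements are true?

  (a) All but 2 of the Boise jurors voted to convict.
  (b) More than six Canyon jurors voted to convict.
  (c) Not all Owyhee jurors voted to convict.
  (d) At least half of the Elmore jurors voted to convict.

0

(a) Boise: |A| = 7, |A ∩ B| = 4; needs |A ∖ B| = 2 — false.
(b) Canyon: |A| = 9, |A ∩ B| = 6; needs |A ∩ B| > 6 — false.
(c) Owyhee: |A| = 5, |A ∩ B| = 5; needs A ⊄ B (|A ∖ B| ≥ 1) — false.
(d) Elmore: |A| = 9, |A ∩ B| = 4; needs |A ∩ B| ≥ |A ∖ B| — false.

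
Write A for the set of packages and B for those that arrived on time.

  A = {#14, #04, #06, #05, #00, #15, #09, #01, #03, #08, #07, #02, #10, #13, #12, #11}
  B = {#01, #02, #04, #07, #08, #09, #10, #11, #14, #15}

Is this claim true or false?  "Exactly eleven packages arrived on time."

'Exactly eleven packages arrived on time' holds iff |A ∩ B| = 11.
|A| = 16, |A ∩ B| = 10, |A ∖ B| = 6.
|A ∩ B| = 10, so the statement is false.

False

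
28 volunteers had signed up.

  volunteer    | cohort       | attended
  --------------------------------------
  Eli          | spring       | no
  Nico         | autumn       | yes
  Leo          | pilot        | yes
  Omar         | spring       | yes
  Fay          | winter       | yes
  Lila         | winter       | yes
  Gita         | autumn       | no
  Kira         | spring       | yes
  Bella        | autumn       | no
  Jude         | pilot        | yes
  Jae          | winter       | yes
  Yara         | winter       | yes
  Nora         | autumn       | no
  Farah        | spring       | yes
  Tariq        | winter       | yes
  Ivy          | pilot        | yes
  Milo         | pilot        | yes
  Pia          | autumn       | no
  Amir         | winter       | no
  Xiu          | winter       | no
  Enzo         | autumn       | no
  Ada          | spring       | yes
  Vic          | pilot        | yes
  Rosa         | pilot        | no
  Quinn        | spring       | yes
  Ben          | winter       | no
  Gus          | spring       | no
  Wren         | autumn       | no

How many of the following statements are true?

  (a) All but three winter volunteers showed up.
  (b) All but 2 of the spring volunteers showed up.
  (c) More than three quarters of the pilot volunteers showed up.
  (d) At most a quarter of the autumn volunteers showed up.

(a) winter: |A| = 8, |A ∩ B| = 5; needs |A ∖ B| = 3 — true.
(b) spring: |A| = 7, |A ∩ B| = 5; needs |A ∖ B| = 2 — true.
(c) pilot: |A| = 6, |A ∩ B| = 5; needs |A ∩ B| / |A| > 3/4 — true.
(d) autumn: |A| = 7, |A ∩ B| = 1; needs |A ∩ B| / |A| ≤ 1/4 — true.

4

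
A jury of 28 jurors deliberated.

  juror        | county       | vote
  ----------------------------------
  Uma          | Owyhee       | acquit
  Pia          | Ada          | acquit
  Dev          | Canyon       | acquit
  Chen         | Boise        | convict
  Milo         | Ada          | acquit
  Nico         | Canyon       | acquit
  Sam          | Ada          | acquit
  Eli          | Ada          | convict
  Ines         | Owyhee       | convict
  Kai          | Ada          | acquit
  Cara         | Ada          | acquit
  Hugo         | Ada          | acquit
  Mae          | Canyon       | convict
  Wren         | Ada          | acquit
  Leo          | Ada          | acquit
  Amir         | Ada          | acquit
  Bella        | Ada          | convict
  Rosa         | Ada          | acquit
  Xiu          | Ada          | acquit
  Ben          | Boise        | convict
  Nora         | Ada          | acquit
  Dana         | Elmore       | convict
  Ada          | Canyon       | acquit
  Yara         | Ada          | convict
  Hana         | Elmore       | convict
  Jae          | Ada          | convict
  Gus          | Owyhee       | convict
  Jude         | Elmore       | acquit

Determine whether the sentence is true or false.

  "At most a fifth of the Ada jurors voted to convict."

'At most a fifth of the Ada jurors voted to convict' holds iff |A ∩ B| / |A| ≤ 1/5.
|A| = 16, |A ∩ B| = 4, |A ∖ B| = 12.
|A ∩ B|/|A| = 4/16, so the statement is false.

False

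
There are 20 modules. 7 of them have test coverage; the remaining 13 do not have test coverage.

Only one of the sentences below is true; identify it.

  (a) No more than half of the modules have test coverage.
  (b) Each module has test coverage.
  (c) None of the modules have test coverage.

(a)

|A| = 20, |A ∩ B| = 7, |A ∖ B| = 13.
(a) requires |A ∩ B| ≤ |A ∖ B|: true.
(b) requires A ⊆ B, i.e. every element of A is in B (|A ∖ B| = 0): false.
(c) requires A ∩ B = ∅ (|A ∩ B| = 0): false.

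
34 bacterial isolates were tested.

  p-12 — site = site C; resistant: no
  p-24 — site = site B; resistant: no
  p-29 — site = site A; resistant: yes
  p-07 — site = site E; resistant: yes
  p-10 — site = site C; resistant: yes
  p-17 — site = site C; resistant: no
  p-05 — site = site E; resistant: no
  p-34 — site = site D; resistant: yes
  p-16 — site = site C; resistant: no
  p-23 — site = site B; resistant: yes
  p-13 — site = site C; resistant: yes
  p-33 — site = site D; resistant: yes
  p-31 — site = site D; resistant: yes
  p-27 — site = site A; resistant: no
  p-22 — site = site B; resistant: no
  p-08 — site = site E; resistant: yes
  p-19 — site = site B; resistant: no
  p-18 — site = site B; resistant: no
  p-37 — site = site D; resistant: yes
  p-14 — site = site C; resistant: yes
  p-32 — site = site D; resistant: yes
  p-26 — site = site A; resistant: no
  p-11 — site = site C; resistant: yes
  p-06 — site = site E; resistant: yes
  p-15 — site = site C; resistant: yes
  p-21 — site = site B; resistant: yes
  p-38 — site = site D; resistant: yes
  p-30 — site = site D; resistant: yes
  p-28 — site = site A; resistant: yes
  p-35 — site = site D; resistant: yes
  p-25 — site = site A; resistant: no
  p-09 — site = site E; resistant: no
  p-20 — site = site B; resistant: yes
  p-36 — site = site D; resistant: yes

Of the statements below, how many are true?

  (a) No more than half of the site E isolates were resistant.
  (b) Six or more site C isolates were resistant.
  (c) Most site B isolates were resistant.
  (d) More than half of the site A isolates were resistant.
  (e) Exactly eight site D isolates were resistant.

0

(a) site E: |A| = 5, |A ∩ B| = 3; needs |A ∩ B| ≤ |A ∖ B| — false.
(b) site C: |A| = 8, |A ∩ B| = 5; needs |A ∩ B| ≥ 6 — false.
(c) site B: |A| = 7, |A ∩ B| = 3; needs |A ∩ B| > |A ∖ B| — false.
(d) site A: |A| = 5, |A ∩ B| = 2; needs |A ∩ B| > |A ∖ B| — false.
(e) site D: |A| = 9, |A ∩ B| = 9; needs |A ∩ B| = 8 — false.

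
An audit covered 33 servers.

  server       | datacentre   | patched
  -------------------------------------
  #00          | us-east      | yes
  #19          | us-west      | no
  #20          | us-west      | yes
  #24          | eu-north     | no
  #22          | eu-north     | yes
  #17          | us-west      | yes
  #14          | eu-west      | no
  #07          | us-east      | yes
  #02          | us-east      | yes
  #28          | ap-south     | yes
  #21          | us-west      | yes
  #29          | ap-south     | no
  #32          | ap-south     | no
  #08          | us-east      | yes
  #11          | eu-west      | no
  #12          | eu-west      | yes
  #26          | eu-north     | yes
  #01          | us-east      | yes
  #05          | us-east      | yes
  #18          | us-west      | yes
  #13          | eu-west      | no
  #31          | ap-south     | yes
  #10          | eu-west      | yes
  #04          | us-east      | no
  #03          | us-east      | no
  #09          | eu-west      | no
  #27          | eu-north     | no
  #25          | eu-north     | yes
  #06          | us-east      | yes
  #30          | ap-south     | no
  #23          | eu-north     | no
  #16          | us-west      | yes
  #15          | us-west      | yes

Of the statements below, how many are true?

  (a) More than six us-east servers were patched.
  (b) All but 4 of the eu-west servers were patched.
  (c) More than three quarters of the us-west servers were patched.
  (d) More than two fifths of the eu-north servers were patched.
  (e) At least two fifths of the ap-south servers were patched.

(a) us-east: |A| = 9, |A ∩ B| = 7; needs |A ∩ B| > 6 — true.
(b) eu-west: |A| = 6, |A ∩ B| = 2; needs |A ∖ B| = 4 — true.
(c) us-west: |A| = 7, |A ∩ B| = 6; needs |A ∩ B| / |A| > 3/4 — true.
(d) eu-north: |A| = 6, |A ∩ B| = 3; needs |A ∩ B| / |A| > 2/5 — true.
(e) ap-south: |A| = 5, |A ∩ B| = 2; needs |A ∩ B| / |A| ≥ 2/5 — true.

5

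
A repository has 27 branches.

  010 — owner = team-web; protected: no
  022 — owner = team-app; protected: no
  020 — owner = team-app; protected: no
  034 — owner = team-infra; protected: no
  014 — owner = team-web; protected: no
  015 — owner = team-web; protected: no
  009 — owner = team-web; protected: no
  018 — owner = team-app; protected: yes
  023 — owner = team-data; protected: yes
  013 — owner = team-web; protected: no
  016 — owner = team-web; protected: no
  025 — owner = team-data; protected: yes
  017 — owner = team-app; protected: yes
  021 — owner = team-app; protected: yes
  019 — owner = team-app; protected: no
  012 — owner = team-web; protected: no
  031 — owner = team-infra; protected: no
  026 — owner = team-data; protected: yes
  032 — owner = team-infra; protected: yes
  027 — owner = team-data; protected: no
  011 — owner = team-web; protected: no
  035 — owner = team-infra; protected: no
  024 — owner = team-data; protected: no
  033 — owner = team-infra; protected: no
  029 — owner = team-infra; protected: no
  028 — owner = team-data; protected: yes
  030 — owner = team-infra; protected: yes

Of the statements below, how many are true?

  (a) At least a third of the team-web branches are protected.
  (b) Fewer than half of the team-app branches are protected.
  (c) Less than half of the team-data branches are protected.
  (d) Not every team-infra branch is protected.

(a) team-web: |A| = 8, |A ∩ B| = 0; needs |A ∩ B| / |A| ≥ 1/3 — false.
(b) team-app: |A| = 6, |A ∩ B| = 3; needs |A ∩ B| < |A ∖ B| — false.
(c) team-data: |A| = 6, |A ∩ B| = 4; needs |A ∩ B| < |A ∖ B| — false.
(d) team-infra: |A| = 7, |A ∩ B| = 2; needs A ⊄ B (|A ∖ B| ≥ 1) — true.

1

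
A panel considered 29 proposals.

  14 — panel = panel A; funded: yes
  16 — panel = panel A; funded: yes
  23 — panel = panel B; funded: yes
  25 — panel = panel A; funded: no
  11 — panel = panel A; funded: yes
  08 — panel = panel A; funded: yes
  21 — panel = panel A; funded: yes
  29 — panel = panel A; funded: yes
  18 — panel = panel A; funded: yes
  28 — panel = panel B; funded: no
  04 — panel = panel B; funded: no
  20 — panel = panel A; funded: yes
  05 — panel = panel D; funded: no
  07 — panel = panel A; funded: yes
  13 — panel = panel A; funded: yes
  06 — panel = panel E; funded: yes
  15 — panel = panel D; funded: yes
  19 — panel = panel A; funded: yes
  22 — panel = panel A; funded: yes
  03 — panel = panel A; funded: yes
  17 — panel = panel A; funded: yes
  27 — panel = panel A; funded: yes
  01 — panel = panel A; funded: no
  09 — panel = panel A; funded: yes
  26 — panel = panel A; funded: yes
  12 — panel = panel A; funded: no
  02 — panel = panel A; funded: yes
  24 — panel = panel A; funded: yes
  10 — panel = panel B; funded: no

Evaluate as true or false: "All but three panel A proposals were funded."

True

Truth condition: |A ∖ B| = 3.
|A| = 22, |A ∩ B| = 19, |A ∖ B| = 3.
|A ∖ B| = 3, so the statement is true.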